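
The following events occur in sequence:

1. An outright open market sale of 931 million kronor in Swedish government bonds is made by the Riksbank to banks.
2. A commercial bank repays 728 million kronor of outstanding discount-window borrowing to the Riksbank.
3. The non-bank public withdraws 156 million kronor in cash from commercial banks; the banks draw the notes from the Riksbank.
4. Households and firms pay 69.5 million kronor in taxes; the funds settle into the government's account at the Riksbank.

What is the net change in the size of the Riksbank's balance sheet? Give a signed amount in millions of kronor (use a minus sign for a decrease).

OMO sale (to banks) 931 million kronor: a Riksbank asset is shed → −931M.
Discount-window repayment 728 million kronor: a Riksbank asset is shed → −728M.
Currency withdrawal 156 million kronor: only the composition of liabilities changes → 0.
Government account inflow 69.5 million kronor: only the composition of liabilities changes → 0.
Net: −931 − 728 + 0 + 0 = -1659 million.

-1659 million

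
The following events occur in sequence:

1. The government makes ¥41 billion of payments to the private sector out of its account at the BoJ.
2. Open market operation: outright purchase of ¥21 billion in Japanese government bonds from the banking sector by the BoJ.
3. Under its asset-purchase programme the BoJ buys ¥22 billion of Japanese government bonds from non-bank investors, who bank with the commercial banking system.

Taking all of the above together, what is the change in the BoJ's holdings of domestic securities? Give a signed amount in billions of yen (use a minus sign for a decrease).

+¥43 billion

BoJ balance sheet:
  Assets:      Securities +¥43B
  Liabilities: Bank reserves +¥84B, Government deposits −¥41B
So the change in the BoJ's holdings of domestic securities is +¥43 billion.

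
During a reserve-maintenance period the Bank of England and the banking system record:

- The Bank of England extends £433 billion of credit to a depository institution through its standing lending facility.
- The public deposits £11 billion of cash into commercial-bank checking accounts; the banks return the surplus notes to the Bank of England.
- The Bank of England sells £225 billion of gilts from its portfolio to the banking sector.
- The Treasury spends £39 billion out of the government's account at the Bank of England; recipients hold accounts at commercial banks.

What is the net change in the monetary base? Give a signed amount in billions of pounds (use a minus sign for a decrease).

+£247 billion

Discount-window loan £433 billion: Bank of England balance sheet expands → +£433B.
Currency deposit £11 billion: just a shift between currency and reserves — both are base money → 0.
OMO sale (to banks) £225 billion: Bank of England balance sheet contracts → −£225B.
Government spending £39 billion: a non-base liability converts back to reserves → +£39B.
Net: 433 + 0 − 225 + 39 = +£247 billion.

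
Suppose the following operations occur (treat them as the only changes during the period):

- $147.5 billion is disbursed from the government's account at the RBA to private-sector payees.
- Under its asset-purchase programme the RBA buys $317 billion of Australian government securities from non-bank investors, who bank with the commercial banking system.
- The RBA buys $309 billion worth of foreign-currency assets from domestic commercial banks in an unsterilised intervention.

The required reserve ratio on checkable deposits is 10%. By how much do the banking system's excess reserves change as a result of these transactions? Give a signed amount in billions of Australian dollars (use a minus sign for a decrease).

+$727.05 billion

Government spending $147.5 billion: reserves +$147.5B, deposits +$147.5B.
Asset purchase (from non-banks) $317 billion: reserves +$317B, deposits +$317B.
FX purchase $309 billion: reserves +$309B, deposits 0.
Totals: Δreserves = +$773.5B, Δdeposits = +$464.5B.
Δrequired reserves = 10% × +$464.5B = +$46.45B.
Δexcess reserves = Δreserves − Δrequired = +$773.5B − (+$46.45B) = +$727.05 billion.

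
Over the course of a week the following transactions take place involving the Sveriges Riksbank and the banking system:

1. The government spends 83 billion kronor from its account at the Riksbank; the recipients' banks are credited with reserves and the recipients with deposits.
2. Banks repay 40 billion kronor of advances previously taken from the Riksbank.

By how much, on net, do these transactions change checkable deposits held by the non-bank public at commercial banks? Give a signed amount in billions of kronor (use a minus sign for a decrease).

+83 billion

Riksbank balance sheet:
  Assets:      Loans to banks −40B
  Liabilities: Bank reserves +43B, Government deposits −83B
Commercial banking system:
  Assets:      Reserves at CB +43B
  Liabilities: Checkable deposits +83B, Borrowings from CB −40B
So the change in checkable deposits held by the non-bank public at commercial banks is +83 billion.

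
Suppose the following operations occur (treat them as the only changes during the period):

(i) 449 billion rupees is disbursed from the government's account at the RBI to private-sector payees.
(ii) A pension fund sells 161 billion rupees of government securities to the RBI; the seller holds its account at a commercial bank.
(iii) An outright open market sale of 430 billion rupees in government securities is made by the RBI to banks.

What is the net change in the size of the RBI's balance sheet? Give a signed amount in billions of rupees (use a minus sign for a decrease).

RBI balance sheet:
  Assets:      Securities −269B
  Liabilities: Bank reserves +180B, Government deposits −449B
Change in total RBI assets = -269 billion.

-269 billion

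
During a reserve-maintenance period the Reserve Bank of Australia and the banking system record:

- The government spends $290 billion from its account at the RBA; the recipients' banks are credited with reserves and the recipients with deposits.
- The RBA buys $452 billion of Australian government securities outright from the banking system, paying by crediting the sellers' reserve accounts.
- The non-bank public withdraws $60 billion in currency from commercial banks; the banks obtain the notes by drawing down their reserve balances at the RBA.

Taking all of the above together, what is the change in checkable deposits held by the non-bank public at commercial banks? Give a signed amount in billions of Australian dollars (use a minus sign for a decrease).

Government spending $290 billion: non-bank counterparties' bank balances rise → +$290B.
OMO purchase (from banks) $452 billion: the counterparty is a bank, so public deposits are unchanged → 0.
Currency withdrawal $60 billion: non-bank counterparties' bank balances fall → −$60B.
Net: 290 + 0 − 60 = +$230 billion.

+$230 billion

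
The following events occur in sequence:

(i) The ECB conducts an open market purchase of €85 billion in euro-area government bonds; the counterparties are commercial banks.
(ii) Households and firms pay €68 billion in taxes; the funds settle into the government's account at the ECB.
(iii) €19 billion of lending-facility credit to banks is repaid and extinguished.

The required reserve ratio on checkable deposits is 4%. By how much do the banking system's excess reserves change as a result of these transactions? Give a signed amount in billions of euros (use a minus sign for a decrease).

+€0.72 billion

OMO purchase (from banks) €85 billion: reserves +€85B, deposits 0.
Government account inflow €68 billion: reserves −€68B, deposits −€68B.
Discount-window repayment €19 billion: reserves −€19B, deposits 0.
Totals: Δreserves = −€2B, Δdeposits = −€68B.
Δrequired reserves = 4% × −€68B = −€2.72B.
Δexcess reserves = Δreserves − Δrequired = −€2B − (−€2.72B) = +€0.72 billion.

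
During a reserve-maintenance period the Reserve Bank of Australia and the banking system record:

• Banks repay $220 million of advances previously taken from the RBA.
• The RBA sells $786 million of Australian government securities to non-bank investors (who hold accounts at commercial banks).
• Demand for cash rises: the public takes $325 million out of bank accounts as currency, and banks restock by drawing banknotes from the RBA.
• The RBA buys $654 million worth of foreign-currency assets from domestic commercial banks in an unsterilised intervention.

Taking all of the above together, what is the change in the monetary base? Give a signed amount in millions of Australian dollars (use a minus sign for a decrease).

Discount-window repayment $220 million: RBA balance sheet contracts → −$220M.
Asset sale (to non-banks) $786 million: RBA balance sheet contracts → −$786M.
Currency withdrawal $325 million: just a shift between currency and reserves — both are base money → 0.
FX purchase $654 million: RBA balance sheet expands → +$654M.
Net: −220 − 786 + 0 + 654 = -$352 million.

-$352 million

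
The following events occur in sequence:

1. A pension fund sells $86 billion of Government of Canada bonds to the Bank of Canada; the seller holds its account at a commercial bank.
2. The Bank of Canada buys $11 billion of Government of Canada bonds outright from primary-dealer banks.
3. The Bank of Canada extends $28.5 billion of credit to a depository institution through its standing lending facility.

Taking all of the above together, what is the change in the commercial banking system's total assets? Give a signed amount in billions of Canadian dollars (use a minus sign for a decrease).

Asset purchase (from non-banks) $86 billion: bank balance sheets expand → +$86B.
OMO purchase (from banks) $11 billion: just an asset swap on bank balance sheets → 0.
Discount-window loan $28.5 billion: bank balance sheets expand → +$28.5B.
Net: 86 + 0 + 28.5 = +$114.5 billion.

+$114.5 billion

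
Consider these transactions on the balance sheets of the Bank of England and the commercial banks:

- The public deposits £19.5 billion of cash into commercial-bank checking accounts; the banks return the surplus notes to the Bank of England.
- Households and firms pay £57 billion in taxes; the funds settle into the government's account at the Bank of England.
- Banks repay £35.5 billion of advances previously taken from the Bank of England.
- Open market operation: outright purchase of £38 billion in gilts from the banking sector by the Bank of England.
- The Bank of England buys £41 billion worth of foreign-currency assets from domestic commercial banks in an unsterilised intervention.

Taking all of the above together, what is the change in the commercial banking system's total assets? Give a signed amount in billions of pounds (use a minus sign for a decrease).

Currency deposit £19.5 billion: bank balance sheets expand → +£19.5B.
Government account inflow £57 billion: bank balance sheets shrink → −£57B.
Discount-window repayment £35.5 billion: bank balance sheets shrink → −£35.5B.
OMO purchase (from banks) £38 billion: just an asset swap on bank balance sheets → 0.
FX purchase £41 billion: just an asset swap on bank balance sheets → 0.
Net: 19.5 − 57 − 35.5 + 0 + 0 = -£73 billion.

-£73 billion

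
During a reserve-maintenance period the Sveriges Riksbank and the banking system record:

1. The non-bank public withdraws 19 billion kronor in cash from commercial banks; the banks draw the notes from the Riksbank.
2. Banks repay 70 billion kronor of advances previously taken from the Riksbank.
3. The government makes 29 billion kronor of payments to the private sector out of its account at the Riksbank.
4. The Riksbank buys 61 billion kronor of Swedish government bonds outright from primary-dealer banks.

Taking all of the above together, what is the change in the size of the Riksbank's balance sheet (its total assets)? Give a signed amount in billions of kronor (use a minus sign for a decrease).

-9 billion

Currency withdrawal 19 billion kronor: only the composition of liabilities changes → 0.
Discount-window repayment 70 billion kronor: a Riksbank asset is shed → −70B.
Government spending 29 billion kronor: only the composition of liabilities changes → 0.
OMO purchase (from banks) 61 billion kronor: a Riksbank asset is acquired → +61B.
Net: 0 − 70 + 0 + 61 = -9 billion.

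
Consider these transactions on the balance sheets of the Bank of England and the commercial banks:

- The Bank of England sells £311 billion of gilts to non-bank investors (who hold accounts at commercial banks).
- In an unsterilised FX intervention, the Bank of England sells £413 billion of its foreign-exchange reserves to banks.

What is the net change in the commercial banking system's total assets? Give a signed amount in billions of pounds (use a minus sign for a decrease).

-£311 billion

Asset sale (to non-banks) £311 billion: bank balance sheets shrink → −£311B.
FX sale £413 billion: just an asset swap on bank balance sheets → 0.
Net: −311 + 0 = -£311 billion.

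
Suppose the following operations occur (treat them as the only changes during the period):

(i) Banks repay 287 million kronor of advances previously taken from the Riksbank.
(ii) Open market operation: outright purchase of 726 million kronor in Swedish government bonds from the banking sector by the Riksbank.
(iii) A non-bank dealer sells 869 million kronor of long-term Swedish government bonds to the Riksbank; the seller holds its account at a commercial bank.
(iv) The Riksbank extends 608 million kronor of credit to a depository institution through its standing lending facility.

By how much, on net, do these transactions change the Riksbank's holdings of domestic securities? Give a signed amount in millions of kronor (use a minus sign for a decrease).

Riksbank balance sheet:
  Assets:      Securities +1595M, Loans to banks +321M
  Liabilities: Bank reserves +1916M
Commercial banking system:
  Assets:      Reserves at CB +1916M, Securities −726M
  Liabilities: Checkable deposits +869M, Borrowings from CB +321M
So the change in the Riksbank's holdings of domestic securities is +1595 million.

+1595 million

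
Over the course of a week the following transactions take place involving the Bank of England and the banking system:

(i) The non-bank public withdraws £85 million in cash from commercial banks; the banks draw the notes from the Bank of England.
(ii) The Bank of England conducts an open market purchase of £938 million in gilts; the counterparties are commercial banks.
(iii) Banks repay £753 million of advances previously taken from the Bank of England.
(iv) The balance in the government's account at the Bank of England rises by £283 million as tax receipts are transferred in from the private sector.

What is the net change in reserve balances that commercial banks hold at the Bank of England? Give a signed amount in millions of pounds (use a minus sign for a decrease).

Currency withdrawal £85 million: banks swap reserves for currency → −£85M.
OMO purchase (from banks) £938 million: the Bank of England pays by crediting reserve accounts → +£938M.
Discount-window repayment £753 million: repayment is debited from reserves → −£753M.
Government account inflow £283 million: funds move from bank reserves into the government account → −£283M.
Net: −85 + 938 − 753 − 283 = -£183 million.

-£183 million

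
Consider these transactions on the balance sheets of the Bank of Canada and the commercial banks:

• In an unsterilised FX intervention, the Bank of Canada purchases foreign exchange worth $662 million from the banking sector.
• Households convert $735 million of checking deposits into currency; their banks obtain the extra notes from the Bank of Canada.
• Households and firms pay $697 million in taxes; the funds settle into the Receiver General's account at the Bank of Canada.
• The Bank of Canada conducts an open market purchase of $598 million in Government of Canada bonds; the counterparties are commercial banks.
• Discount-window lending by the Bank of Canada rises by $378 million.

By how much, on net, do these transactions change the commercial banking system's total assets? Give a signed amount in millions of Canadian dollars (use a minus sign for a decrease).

-$1054 million

FX purchase $662 million: just an asset swap on bank balance sheets → 0.
Currency withdrawal $735 million: bank balance sheets shrink → −$735M.
Government account inflow $697 million: bank balance sheets shrink → −$697M.
OMO purchase (from banks) $598 million: just an asset swap on bank balance sheets → 0.
Discount-window loan $378 million: bank balance sheets expand → +$378M.
Net: 0 − 735 − 697 + 0 + 378 = -$1054 million.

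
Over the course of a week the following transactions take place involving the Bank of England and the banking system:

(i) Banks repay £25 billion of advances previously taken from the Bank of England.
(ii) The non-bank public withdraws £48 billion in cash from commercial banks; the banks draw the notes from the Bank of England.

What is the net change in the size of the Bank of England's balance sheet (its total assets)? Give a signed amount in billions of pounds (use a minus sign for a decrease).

-£25 billion

Discount-window repayment £25 billion: a Bank of England asset is shed → −£25B.
Currency withdrawal £48 billion: only the composition of liabilities changes → 0.
Net: −25 + 0 = -£25 billion.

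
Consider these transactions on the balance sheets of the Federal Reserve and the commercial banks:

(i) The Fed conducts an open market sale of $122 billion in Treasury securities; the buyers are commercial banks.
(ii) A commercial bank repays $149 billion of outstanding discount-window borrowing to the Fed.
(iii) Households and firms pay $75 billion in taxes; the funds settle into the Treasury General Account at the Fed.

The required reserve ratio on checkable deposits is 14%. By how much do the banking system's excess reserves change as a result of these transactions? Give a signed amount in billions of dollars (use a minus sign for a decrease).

OMO sale (to banks) $122 billion: reserves −$122B, deposits 0.
Discount-window repayment $149 billion: reserves −$149B, deposits 0.
Government account inflow $75 billion: reserves −$75B, deposits −$75B.
Totals: Δreserves = −$346B, Δdeposits = −$75B.
Δrequired reserves = 14% × −$75B = −$10.5B.
Δexcess reserves = Δreserves − Δrequired = −$346B − (−$10.5B) = -$335.5 billion.

-$335.5 billion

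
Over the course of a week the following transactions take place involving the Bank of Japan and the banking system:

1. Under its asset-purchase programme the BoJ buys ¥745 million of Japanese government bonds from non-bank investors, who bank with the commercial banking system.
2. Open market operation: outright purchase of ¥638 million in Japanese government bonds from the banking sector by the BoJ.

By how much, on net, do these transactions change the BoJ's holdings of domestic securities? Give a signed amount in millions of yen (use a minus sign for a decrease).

+¥1383 million

BoJ balance sheet:
  Assets:      Securities +¥1383M
  Liabilities: Bank reserves +¥1383M
So the change in the BoJ's holdings of domestic securities is +¥1383 million.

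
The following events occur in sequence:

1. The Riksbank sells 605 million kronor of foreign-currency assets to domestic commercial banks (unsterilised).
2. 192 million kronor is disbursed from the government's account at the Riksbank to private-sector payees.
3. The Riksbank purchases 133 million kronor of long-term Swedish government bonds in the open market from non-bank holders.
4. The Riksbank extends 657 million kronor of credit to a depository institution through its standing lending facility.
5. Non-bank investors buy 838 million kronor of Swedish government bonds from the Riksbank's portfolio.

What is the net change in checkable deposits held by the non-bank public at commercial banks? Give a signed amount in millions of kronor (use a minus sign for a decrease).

-513 million

Riksbank balance sheet:
  Assets:      Securities −705M, Loans to banks +657M, Foreign assets −605M
  Liabilities: Bank reserves −461M, Government deposits −192M
Commercial banking system:
  Assets:      Reserves at CB −461M, Foreign assets +605M
  Liabilities: Checkable deposits −513M, Borrowings from CB +657M
So the change in checkable deposits held by the non-bank public at commercial banks is -513 million.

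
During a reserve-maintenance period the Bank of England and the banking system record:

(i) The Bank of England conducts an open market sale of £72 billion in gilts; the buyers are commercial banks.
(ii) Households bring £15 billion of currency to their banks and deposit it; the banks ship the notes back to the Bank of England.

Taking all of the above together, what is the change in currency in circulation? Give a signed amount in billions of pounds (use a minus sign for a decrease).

-£15 billion

Bank of England balance sheet:
  Assets:      Securities −£72B
  Liabilities: Bank reserves −£57B, Currency in circulation −£15B
So the change in currency in circulation is -£15 billion.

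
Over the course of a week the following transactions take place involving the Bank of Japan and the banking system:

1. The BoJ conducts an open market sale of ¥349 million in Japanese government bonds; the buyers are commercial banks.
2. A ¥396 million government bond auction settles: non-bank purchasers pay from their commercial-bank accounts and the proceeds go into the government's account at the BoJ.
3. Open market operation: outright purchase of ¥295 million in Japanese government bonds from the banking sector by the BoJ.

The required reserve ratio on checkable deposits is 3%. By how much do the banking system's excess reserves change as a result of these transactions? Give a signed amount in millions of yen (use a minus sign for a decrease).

-¥438.12 million

OMO sale (to banks) ¥349 million: reserves −¥349M, deposits 0.
Government account inflow ¥396 million: reserves −¥396M, deposits −¥396M.
OMO purchase (from banks) ¥295 million: reserves +¥295M, deposits 0.
Totals: Δreserves = −¥450M, Δdeposits = −¥396M.
Δrequired reserves = 3% × −¥396M = −¥11.88M.
Δexcess reserves = Δreserves − Δrequired = −¥450M − (−¥11.88M) = -¥438.12 million.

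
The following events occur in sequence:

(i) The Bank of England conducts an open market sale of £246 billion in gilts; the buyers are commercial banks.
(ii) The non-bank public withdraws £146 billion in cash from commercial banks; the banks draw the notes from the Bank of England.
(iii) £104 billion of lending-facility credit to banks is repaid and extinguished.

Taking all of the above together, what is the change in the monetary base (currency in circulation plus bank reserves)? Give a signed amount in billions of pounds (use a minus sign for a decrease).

OMO sale (to banks) £246 billion: Bank of England balance sheet contracts → −£246B.
Currency withdrawal £146 billion: just a shift between currency and reserves — both are base money → 0.
Discount-window repayment £104 billion: Bank of England balance sheet contracts → −£104B.
Net: −246 + 0 − 104 = -£350 billion.

-£350 billion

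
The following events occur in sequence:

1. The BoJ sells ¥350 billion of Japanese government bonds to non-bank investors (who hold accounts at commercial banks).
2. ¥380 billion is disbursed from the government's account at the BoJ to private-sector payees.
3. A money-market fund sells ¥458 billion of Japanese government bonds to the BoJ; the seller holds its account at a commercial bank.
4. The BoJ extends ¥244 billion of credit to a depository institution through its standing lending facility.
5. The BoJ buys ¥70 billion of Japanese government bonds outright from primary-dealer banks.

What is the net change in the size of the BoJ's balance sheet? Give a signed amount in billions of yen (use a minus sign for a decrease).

+¥422 billion

Asset sale (to non-banks) ¥350 billion: a BoJ asset is shed → −¥350B.
Government spending ¥380 billion: only the composition of liabilities changes → 0.
Asset purchase (from non-banks) ¥458 billion: a BoJ asset is acquired → +¥458B.
Discount-window loan ¥244 billion: a BoJ asset is acquired → +¥244B.
OMO purchase (from banks) ¥70 billion: a BoJ asset is acquired → +¥70B.
Net: −350 + 0 + 458 + 244 + 70 = +¥422 billion.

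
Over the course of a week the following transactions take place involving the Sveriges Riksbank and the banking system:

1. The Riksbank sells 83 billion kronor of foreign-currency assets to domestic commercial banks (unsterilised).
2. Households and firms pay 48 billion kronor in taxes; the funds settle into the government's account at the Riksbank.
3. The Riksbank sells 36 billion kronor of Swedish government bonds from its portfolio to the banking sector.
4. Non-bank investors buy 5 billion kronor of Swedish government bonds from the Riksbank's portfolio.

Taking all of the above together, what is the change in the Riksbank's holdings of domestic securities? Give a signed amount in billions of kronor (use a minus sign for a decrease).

-41 billion

Riksbank balance sheet:
  Assets:      Securities −41B, Foreign assets −83B
  Liabilities: Bank reserves −172B, Government deposits +48B
So the change in the Riksbank's holdings of domestic securities is -41 billion.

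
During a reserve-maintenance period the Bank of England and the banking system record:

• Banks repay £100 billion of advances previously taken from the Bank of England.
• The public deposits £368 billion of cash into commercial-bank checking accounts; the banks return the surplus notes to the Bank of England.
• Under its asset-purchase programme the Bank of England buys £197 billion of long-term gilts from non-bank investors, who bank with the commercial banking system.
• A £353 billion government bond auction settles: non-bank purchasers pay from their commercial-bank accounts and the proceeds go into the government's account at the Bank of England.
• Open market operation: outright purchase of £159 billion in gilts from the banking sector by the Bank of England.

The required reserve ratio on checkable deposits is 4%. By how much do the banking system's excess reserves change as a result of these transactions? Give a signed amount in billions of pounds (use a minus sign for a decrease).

Discount-window repayment £100 billion: reserves −£100B, deposits 0.
Currency deposit £368 billion: reserves +£368B, deposits +£368B.
Asset purchase (from non-banks) £197 billion: reserves +£197B, deposits +£197B.
Government account inflow £353 billion: reserves −£353B, deposits −£353B.
OMO purchase (from banks) £159 billion: reserves +£159B, deposits 0.
Totals: Δreserves = +£271B, Δdeposits = +£212B.
Δrequired reserves = 4% × +£212B = +£8.48B.
Δexcess reserves = Δreserves − Δrequired = +£271B − (+£8.48B) = +£262.52 billion.

+£262.52 billion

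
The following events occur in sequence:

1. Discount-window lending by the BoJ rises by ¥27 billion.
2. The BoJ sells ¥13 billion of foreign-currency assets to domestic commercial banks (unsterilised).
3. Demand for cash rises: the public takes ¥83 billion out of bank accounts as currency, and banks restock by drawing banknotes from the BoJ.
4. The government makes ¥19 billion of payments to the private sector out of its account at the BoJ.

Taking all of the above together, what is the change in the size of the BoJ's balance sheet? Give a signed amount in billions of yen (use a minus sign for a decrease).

+¥14 billion

Discount-window loan ¥27 billion: a BoJ asset is acquired → +¥27B.
FX sale ¥13 billion: a BoJ asset is shed → −¥13B.
Currency withdrawal ¥83 billion: only the composition of liabilities changes → 0.
Government spending ¥19 billion: only the composition of liabilities changes → 0.
Net: 27 − 13 + 0 + 0 = +¥14 billion.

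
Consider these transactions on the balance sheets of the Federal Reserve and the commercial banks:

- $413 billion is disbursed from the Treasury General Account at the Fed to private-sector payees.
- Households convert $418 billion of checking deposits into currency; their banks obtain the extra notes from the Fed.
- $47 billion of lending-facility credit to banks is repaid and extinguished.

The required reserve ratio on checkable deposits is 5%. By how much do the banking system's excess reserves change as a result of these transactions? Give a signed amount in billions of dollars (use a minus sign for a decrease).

Government spending $413 billion: reserves +$413B, deposits +$413B.
Currency withdrawal $418 billion: reserves −$418B, deposits −$418B.
Discount-window repayment $47 billion: reserves −$47B, deposits 0.
Totals: Δreserves = −$52B, Δdeposits = −$5B.
Δrequired reserves = 5% × −$5B = −$0.25B.
Δexcess reserves = Δreserves − Δrequired = −$52B − (−$0.25B) = -$51.75 billion.

-$51.75 billion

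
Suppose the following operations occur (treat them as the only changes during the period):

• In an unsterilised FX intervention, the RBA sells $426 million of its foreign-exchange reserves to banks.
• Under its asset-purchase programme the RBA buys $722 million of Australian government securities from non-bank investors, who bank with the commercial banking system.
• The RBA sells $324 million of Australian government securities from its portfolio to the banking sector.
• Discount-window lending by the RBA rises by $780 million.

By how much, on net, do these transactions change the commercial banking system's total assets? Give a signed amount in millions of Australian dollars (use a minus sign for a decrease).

+$1502 million

RBA balance sheet:
  Assets:      Securities +$398M, Loans to banks +$780M, Foreign assets −$426M
  Liabilities: Bank reserves +$752M
Commercial banking system:
  Assets:      Reserves at CB +$752M, Securities +$324M, Foreign assets +$426M
  Liabilities: Checkable deposits +$722M, Borrowings from CB +$780M
Change in total bank assets = +$1502 million.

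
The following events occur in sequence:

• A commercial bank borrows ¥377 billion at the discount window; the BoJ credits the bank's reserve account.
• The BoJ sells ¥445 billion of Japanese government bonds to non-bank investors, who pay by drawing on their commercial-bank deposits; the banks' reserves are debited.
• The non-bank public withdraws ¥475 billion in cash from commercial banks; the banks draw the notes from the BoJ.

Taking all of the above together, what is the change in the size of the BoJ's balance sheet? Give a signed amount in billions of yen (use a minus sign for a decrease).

-¥68 billion

Discount-window loan ¥377 billion: a BoJ asset is acquired → +¥377B.
Asset sale (to non-banks) ¥445 billion: a BoJ asset is shed → −¥445B.
Currency withdrawal ¥475 billion: only the composition of liabilities changes → 0.
Net: 377 − 445 + 0 = -¥68 billion.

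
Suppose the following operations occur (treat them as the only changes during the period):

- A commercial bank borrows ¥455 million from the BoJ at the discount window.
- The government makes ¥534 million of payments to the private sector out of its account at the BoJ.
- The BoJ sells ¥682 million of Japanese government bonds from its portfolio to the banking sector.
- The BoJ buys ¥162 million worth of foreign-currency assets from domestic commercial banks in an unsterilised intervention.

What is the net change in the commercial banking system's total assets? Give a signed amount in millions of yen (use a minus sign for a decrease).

BoJ balance sheet:
  Assets:      Securities −¥682M, Loans to banks +¥455M, Foreign assets +¥162M
  Liabilities: Bank reserves +¥469M, Government deposits −¥534M
Commercial banking system:
  Assets:      Reserves at CB +¥469M, Securities +¥682M, Foreign assets −¥162M
  Liabilities: Checkable deposits +¥534M, Borrowings from CB +¥455M
Change in total bank assets = +¥989 million.

+¥989 million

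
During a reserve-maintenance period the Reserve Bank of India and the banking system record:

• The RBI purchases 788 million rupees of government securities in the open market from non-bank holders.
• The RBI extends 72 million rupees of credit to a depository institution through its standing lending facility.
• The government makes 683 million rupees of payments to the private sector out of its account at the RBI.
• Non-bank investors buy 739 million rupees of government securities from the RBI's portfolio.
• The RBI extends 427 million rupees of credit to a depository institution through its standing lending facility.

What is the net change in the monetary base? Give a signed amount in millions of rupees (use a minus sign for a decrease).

RBI balance sheet:
  Assets:      Securities +49M, Loans to banks +499M
  Liabilities: Bank reserves +1231M, Government deposits −683M
Monetary base = currency + reserves: 0 + (+1231M) = +1231 million.

+1231 million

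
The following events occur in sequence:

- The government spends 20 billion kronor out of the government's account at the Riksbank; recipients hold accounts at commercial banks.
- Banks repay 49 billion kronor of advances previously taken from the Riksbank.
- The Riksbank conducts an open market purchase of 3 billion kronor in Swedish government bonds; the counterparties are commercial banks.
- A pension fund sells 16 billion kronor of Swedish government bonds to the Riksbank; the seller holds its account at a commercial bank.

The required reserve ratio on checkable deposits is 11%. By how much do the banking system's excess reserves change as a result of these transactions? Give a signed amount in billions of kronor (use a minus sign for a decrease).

Government spending 20 billion kronor: reserves +20B, deposits +20B.
Discount-window repayment 49 billion kronor: reserves −49B, deposits 0.
OMO purchase (from banks) 3 billion kronor: reserves +3B, deposits 0.
Asset purchase (from non-banks) 16 billion kronor: reserves +16B, deposits +16B.
Totals: Δreserves = −10B, Δdeposits = +36B.
Δrequired reserves = 11% × +36B = +3.96B.
Δexcess reserves = Δreserves − Δrequired = −10B − (+3.96B) = -13.96 billion.

-13.96 billion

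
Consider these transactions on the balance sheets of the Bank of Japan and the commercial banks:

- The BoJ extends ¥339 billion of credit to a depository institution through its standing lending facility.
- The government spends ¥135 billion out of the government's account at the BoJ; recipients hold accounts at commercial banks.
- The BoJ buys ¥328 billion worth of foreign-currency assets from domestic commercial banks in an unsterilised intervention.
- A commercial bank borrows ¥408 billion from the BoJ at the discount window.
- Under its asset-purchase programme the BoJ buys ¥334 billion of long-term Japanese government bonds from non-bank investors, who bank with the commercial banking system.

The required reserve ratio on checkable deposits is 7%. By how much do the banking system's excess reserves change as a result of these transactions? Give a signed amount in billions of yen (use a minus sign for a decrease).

+¥1511.17 billion

Discount-window loan ¥339 billion: reserves +¥339B, deposits 0.
Government spending ¥135 billion: reserves +¥135B, deposits +¥135B.
FX purchase ¥328 billion: reserves +¥328B, deposits 0.
Discount-window loan ¥408 billion: reserves +¥408B, deposits 0.
Asset purchase (from non-banks) ¥334 billion: reserves +¥334B, deposits +¥334B.
Totals: Δreserves = +¥1544B, Δdeposits = +¥469B.
Δrequired reserves = 7% × +¥469B = +¥32.83B.
Δexcess reserves = Δreserves − Δrequired = +¥1544B − (+¥32.83B) = +¥1511.17 billion.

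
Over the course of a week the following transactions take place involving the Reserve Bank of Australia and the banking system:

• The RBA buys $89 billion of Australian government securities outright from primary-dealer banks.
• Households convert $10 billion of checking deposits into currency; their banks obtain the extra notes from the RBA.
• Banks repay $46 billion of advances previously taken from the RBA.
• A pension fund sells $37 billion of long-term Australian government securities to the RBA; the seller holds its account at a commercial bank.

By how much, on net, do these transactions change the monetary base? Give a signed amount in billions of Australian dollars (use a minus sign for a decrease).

OMO purchase (from banks) $89 billion: RBA balance sheet expands → +$89B.
Currency withdrawal $10 billion: just a shift between currency and reserves — both are base money → 0.
Discount-window repayment $46 billion: RBA balance sheet contracts → −$46B.
Asset purchase (from non-banks) $37 billion: RBA balance sheet expands → +$37B.
Net: 89 + 0 − 46 + 37 = +$80 billion.

+$80 billion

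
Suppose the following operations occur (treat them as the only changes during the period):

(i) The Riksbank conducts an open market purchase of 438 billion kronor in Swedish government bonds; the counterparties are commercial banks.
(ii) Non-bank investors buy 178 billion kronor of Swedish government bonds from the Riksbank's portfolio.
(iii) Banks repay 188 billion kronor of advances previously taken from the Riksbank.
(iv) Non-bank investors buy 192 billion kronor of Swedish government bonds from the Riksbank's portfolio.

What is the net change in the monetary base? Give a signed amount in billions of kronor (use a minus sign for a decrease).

Riksbank balance sheet:
  Assets:      Securities +68B, Loans to banks −188B
  Liabilities: Bank reserves −120B
Monetary base = currency + reserves: 0 + (−120B) = -120 billion.

-120 billion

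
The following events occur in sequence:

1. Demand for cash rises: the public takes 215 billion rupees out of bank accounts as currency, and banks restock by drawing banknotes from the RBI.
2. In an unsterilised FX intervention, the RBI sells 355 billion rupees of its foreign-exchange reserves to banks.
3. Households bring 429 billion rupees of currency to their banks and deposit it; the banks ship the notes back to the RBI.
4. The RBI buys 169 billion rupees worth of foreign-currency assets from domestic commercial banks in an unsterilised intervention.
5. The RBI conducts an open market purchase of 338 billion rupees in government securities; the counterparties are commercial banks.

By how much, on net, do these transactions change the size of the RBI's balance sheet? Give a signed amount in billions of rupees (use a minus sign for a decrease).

RBI balance sheet:
  Assets:      Securities +338B, Foreign assets −186B
  Liabilities: Bank reserves +366B, Currency in circulation −214B
Commercial banking system:
  Assets:      Reserves at CB +366B, Securities −338B, Foreign assets +186B
  Liabilities: Checkable deposits +214B
Change in total RBI assets = +152 billion.

+152 billion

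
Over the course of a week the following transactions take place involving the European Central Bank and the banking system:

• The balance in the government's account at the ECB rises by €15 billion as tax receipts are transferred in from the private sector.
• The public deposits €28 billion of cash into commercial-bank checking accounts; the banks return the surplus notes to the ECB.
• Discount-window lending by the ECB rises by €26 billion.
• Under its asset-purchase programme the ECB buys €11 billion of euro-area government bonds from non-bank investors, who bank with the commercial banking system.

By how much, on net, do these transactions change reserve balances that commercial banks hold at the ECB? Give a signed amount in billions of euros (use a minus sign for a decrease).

+€50 billion

ECB balance sheet:
  Assets:      Securities +€11B, Loans to banks +€26B
  Liabilities: Bank reserves +€50B, Currency in circulation −€28B, Government deposits +€15B
So the change in reserve balances that commercial banks hold at the ECB is +€50 billion.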